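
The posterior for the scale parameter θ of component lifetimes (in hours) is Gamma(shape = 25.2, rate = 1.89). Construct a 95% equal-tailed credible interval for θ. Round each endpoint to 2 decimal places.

Posterior: Gamma(shape 25.2, rate 1.89).
Equal-tailed 95% interval: Gamma(25.2, 1.89) quantiles at 0.025 and 0.975.
Posterior mean ≈ 13.33, SD ≈ 2.66; a Normal approximation gives roughly [8.13, 18.54].
Exact: lower = 8.65; upper = 19.02.

[8.65, 19.02]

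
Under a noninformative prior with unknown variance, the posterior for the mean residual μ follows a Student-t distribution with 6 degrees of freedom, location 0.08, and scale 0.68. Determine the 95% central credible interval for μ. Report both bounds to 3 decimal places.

The t_6 distribution is symmetric; the 95% interval is 0.08 ± t·0.68 with t_{0.975,6} = 2.447.
Half-width: 2.447 × 0.68 = 1.664.
0.08 − 1.664 = -1.584; 0.08 + 1.664 = 1.744.

[-1.584, 1.744]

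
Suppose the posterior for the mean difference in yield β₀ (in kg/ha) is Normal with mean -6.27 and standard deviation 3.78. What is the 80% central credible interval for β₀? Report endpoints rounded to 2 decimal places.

[-11.11, -1.43]

The posterior is symmetric, so the 80% equal-tailed interval is β₀ = -6.27 ± z·3.78 with z = 1.282.
Half-width: 1.282 × 3.78 = 4.84.
-6.27 − 4.84 = -11.11; -6.27 + 4.84 = -1.43.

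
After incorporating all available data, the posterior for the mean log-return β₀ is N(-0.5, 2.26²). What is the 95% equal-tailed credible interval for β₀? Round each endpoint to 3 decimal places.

The posterior is symmetric, so the 95% equal-tailed interval is β₀ = -0.5 ± z·2.26 with z = 1.960.
Half-width: 1.960 × 2.26 = 4.430.
-0.5 − 4.430 = -4.930; -0.5 + 4.430 = 3.930.

[-4.930, 3.930]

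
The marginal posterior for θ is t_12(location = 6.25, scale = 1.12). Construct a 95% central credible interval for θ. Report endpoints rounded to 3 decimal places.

[3.810, 8.690]

The t_12 distribution is symmetric; the 95% interval is 6.25 ± t·1.12 with t_{0.975,12} = 2.179.
Half-width: 2.179 × 1.12 = 2.440.
6.25 − 2.440 = 3.810; 6.25 + 2.440 = 8.690.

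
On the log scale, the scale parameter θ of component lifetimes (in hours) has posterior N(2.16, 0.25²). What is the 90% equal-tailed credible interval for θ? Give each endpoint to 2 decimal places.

On the log scale the 90% interval is 2.16 ± 1.645 × 0.25 = [1.7488, 2.5712].
Exponentiate: [e^1.7488, e^2.5712] = [5.75, 13.08].

[5.75, 13.08]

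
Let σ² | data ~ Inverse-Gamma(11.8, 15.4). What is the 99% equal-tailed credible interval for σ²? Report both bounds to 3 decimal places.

[0.684, 3.197]

Inverse-Gamma(11.8, 15.4) quantiles: F⁻¹(0.005) and F⁻¹(0.995).
Equivalently, 1/σ² ~ Gamma(11.8, rate = 15.4); invert its 0.995 and 0.005 quantiles.
Posterior mean ≈ 1.426, SD ≈ 0.455; a Normal approximation gives roughly [0.253, 2.599].
Exact: lower = 0.684; upper = 3.197.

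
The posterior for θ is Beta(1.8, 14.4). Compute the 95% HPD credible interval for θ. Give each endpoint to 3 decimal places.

[0.002, 0.259]

The posterior is unimodal and skewed, so the HPD interval has equal density at both endpoints and is the shortest 95% interval.
Solving f(0.002) = f(0.259) with F(0.259) − F(0.002) = 0.95 gives [0.002, 0.259].
For comparison, the equal-tailed interval is [0.012, 0.298]; the HPD is narrower and shifted toward the mode.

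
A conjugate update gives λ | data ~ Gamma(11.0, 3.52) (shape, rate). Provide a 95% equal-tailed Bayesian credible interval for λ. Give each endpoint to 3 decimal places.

[1.560, 5.225]

Posterior: Gamma(shape 11.0, rate 3.52).
Equal-tailed 95% interval: Gamma(11.0, 3.52) quantiles at 0.025 and 0.975.
Posterior mean ≈ 3.125, SD ≈ 0.942; a Normal approximation gives roughly [1.278, 4.972].
Exact: lower = 1.560; upper = 5.225.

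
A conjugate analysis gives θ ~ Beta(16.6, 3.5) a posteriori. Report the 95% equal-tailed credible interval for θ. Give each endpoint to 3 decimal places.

[0.637, 0.954]

Posterior: Beta(16.6, 3.5).
Equal-tailed 95% interval: the 0.025 and 0.975 quantiles of Beta(16.6, 3.5).
Posterior mean ≈ 0.826, SD ≈ 0.083; a Normal approximation gives roughly [0.664, 0.988].
Exact: F⁻¹(0.025) = 0.637; F⁻¹(0.975) = 0.954.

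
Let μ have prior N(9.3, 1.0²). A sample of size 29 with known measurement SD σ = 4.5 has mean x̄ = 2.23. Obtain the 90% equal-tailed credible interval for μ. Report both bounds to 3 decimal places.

[4.082, 6.192]

Posterior precision = 1/1.0² + 29/4.5² = 1.0000 + 1.4321 = 2.4321, so posterior SD = 0.6412.
Posterior mean = (9.3/1.0² + 29·2.23/4.5²) / 2.4321 = 5.1370.
Interval: 5.1370 ± 1.645 × 0.6412 → [4.082, 6.192].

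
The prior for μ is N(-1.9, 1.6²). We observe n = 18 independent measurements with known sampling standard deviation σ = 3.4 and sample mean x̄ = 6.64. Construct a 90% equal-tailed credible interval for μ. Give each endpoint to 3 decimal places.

[3.749, 6.106]

Posterior precision = 1/1.6² + 18/3.4² = 0.3906 + 1.5571 = 1.9477, so posterior SD = 0.7165.
Posterior mean = (-1.9/1.6² + 18·6.64/3.4²) / 1.9477 = 4.9273.
Interval: 4.9273 ± 1.645 × 0.7165 → [3.749, 6.106].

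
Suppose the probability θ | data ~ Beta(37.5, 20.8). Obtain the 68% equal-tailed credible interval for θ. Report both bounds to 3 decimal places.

Posterior: Beta(37.5, 20.8).
Equal-tailed 68% interval: the 0.16 and 0.84 quantiles of Beta(37.5, 20.8).
Posterior mean ≈ 0.643, SD ≈ 0.062; a Normal approximation gives roughly [0.581, 0.705].
Exact: F⁻¹(0.16) = 0.581; F⁻¹(0.84) = 0.706.

[0.581, 0.706]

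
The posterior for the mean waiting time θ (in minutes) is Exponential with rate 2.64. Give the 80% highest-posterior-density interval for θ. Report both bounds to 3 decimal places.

[0.000, 0.610]

The exponential density is strictly decreasing on [0, ∞), so the HPD interval is anchored at 0: [0, q] with P(θ ≤ q) = 0.80.
q = −ln(1 − 0.80) / 2.64 = 1.6094 / 2.64 = 0.610.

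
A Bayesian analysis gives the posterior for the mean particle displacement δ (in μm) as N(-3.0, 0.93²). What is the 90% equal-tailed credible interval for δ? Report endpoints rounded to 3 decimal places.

[-4.530, -1.470]

The posterior is symmetric, so the 90% equal-tailed interval is δ = -3.0 ± z·0.93 with z = 1.645.
Half-width: 1.645 × 0.93 = 1.530.
-3.0 − 1.530 = -4.530; -3.0 + 1.530 = -1.470.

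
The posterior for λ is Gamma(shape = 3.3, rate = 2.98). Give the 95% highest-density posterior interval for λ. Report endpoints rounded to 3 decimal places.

The posterior is unimodal and skewed, so the HPD interval has equal density at both endpoints and is the shortest 95% interval.
Solving f(0.139) = f(2.307) with F(2.307) − F(0.139) = 0.95 gives [0.139, 2.307].
For comparison, the equal-tailed interval is [0.252, 2.583]; the HPD is narrower and shifted toward the mode.

[0.139, 2.307]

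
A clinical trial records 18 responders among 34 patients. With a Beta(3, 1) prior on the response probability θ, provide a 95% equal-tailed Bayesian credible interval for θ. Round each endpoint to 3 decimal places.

[0.395, 0.705]

Posterior: Beta(3+18, 1+16) = Beta(21, 17).
Equal-tailed 95% interval: the 0.025 and 0.975 quantiles of Beta(21, 17).
Posterior mean ≈ 0.553, SD ≈ 0.080; a Normal approximation gives roughly [0.397, 0.709].
Exact: F⁻¹(0.025) = 0.395; F⁻¹(0.975) = 0.705.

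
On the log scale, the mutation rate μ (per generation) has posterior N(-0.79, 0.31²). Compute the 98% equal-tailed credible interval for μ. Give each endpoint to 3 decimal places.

On the log scale the 98% interval is -0.79 ± 2.326 × 0.31 = [-1.5112, -0.0688].
Exponentiate: [e^-1.5112, e^-0.0688] = [0.221, 0.933].

[0.221, 0.933]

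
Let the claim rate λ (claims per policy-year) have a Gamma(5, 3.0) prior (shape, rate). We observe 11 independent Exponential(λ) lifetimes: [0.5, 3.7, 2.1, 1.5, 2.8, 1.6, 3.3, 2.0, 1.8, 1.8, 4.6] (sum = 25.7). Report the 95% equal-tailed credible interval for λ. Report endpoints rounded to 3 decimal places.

[0.319, 0.862]

Posterior: Gamma(5+11, 3.0+25.7) = Gamma(16, 28.7) (shape, rate).
Equal-tailed 95% interval: Gamma(16, 28.7) quantiles at 0.025 and 0.975.
Posterior mean ≈ 0.557, SD ≈ 0.139; a Normal approximation gives roughly [0.284, 0.831].
Exact: lower = 0.319; upper = 0.862.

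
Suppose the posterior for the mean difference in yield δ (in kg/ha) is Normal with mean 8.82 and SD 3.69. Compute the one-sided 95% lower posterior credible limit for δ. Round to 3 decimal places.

2.750

Need L with P(δ ≥ L) = 0.95: L = 8.82 − z_{0.05}·3.69.
z = 1.645; L = 8.82 − 1.645 × 3.69 = 2.750.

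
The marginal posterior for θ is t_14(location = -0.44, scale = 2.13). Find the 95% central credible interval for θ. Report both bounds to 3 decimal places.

The t_14 distribution is symmetric; the 95% interval is -0.44 ± t·2.13 with t_{0.975,14} = 2.145.
Half-width: 2.145 × 2.13 = 4.568.
-0.44 − 4.568 = -5.008; -0.44 + 4.568 = 4.128.

[-5.008, 4.128]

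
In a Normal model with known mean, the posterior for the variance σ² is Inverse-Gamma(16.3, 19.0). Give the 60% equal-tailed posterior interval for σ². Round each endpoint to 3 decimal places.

Inverse-Gamma(16.3, 19.0) quantiles: F⁻¹(0.2) and F⁻¹(0.8).
Equivalently, 1/σ² ~ Gamma(16.3, rate = 19.0); invert its 0.8 and 0.2 quantiles.
Posterior mean ≈ 1.242, SD ≈ 0.328; a Normal approximation gives roughly [0.965, 1.518].
Exact: lower = 0.971; upper = 1.480.

[0.971, 1.480]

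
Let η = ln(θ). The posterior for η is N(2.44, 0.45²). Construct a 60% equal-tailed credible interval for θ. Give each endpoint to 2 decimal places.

[7.86, 16.76]

On the log scale the 60% interval is 2.44 ± 0.842 × 0.45 = [2.0613, 2.8187].
Exponentiate: [e^2.0613, e^2.8187] = [7.86, 16.76].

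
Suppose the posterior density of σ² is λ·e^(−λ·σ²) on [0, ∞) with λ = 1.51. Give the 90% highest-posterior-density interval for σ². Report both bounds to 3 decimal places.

[0.000, 1.525]

The exponential density is strictly decreasing on [0, ∞), so the HPD interval is anchored at 0: [0, q] with P(σ² ≤ q) = 0.90.
q = −ln(1 − 0.90) / 1.51 = 2.3026 / 1.51 = 1.525.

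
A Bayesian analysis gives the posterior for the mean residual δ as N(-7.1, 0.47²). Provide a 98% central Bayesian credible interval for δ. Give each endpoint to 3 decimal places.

The posterior is symmetric, so the 98% equal-tailed interval is δ = -7.1 ± z·0.47 with z = 2.326.
Half-width: 2.326 × 0.47 = 1.093.
-7.1 − 1.093 = -8.193; -7.1 + 1.093 = -6.007.

[-8.193, -6.007]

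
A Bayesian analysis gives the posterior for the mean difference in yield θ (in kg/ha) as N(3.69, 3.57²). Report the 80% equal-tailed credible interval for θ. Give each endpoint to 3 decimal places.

The posterior is symmetric, so the 80% equal-tailed interval is θ = 3.69 ± z·3.57 with z = 1.282.
Half-width: 1.282 × 3.57 = 4.575.
3.69 − 4.575 = -0.885; 3.69 + 4.575 = 8.265.

[-0.885, 8.265]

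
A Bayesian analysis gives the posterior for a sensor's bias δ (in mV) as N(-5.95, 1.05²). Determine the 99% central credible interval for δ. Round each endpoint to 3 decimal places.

The posterior is symmetric, so the 99% equal-tailed interval is δ = -5.95 ± z·1.05 with z = 2.576.
Half-width: 2.576 × 1.05 = 2.705.
-5.95 − 2.705 = -8.655; -5.95 + 2.705 = -3.245.

[-8.655, -3.245]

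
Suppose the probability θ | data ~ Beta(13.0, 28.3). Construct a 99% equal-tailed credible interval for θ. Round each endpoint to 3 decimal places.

[0.151, 0.511]

Posterior: Beta(13.0, 28.3).
Equal-tailed 99% interval: the 0.005 and 0.995 quantiles of Beta(13.0, 28.3).
Posterior mean ≈ 0.315, SD ≈ 0.071; a Normal approximation gives roughly [0.131, 0.499].
Exact: F⁻¹(0.005) = 0.151; F⁻¹(0.995) = 0.511.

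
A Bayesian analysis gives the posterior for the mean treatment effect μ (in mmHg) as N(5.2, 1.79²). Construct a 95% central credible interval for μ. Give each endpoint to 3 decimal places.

The posterior is symmetric, so the 95% equal-tailed interval is μ = 5.2 ± z·1.79 with z = 1.960.
Half-width: 1.960 × 1.79 = 3.508.
5.2 − 3.508 = 1.692; 5.2 + 3.508 = 8.708.

[1.692, 8.708]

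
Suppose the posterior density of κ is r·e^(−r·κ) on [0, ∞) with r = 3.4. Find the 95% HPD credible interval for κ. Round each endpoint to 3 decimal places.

[0.000, 0.881]

The exponential density is strictly decreasing on [0, ∞), so the HPD interval is anchored at 0: [0, q] with P(κ ≤ q) = 0.95.
q = −ln(1 − 0.95) / 3.4 = 2.9957 / 3.4 = 0.881.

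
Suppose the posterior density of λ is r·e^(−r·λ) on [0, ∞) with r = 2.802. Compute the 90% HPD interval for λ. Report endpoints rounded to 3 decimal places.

The exponential density is strictly decreasing on [0, ∞), so the HPD interval is anchored at 0: [0, q] with P(λ ≤ q) = 0.90.
q = −ln(1 − 0.90) / 2.802 = 2.3026 / 2.802 = 0.822.

[0.000, 0.822]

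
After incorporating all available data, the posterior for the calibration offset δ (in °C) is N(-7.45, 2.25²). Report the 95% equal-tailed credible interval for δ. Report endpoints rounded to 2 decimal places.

[-11.86, -3.04]

The posterior is symmetric, so the 95% equal-tailed interval is δ = -7.45 ± z·2.25 with z = 1.960.
Half-width: 1.960 × 2.25 = 4.41.
-7.45 − 4.41 = -11.86; -7.45 + 4.41 = -3.04.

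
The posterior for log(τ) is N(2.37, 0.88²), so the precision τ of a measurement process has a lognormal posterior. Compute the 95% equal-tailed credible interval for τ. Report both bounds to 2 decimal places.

On the log scale the 95% interval is 2.37 ± 1.960 × 0.88 = [0.6452, 4.0948].
Exponentiate: [e^0.6452, e^4.0948] = [1.91, 60.03].

[1.91, 60.03]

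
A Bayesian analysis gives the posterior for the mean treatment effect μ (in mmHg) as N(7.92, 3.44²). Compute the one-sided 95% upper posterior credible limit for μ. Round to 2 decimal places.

Need U with P(μ ≤ U) = 0.95: U = 7.92 + z_{0.05}·3.44.
z = 1.645; U = 7.92 + 1.645 × 3.44 = 13.58.

13.58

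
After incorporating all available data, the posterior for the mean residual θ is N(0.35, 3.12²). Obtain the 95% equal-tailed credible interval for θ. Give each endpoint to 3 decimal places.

The posterior is symmetric, so the 95% equal-tailed interval is θ = 0.35 ± z·3.12 with z = 1.960.
Half-width: 1.960 × 3.12 = 6.115.
0.35 − 6.115 = -5.765; 0.35 + 6.115 = 6.465.

[-5.765, 6.465]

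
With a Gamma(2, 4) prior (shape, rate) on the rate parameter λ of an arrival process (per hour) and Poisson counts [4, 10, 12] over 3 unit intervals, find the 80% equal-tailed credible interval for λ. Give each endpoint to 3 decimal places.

Posterior: Gamma(2+26, 4+3) = Gamma(28, 7) (shape, rate).
Equal-tailed 80% interval: Gamma(28, 7) quantiles at 0.1 and 0.9.
Posterior mean ≈ 4.000, SD ≈ 0.756; a Normal approximation gives roughly [3.031, 4.969].
Exact: lower = 3.067; upper = 4.994.

[3.067, 4.994]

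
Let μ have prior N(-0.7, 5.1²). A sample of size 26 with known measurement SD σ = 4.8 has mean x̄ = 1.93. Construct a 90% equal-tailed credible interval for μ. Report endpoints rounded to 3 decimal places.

[0.321, 3.366]

Posterior precision = 1/5.1² + 26/4.8² = 0.0384 + 1.1285 = 1.1669, so posterior SD = 0.9257.
Posterior mean = (-0.7/5.1² + 26·1.93/4.8²) / 1.1669 = 1.8433.
Interval: 1.8433 ± 1.645 × 0.9257 → [0.321, 3.366].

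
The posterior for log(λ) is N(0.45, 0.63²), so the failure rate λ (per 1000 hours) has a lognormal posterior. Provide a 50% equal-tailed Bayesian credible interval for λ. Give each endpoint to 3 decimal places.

On the log scale the 50% interval is 0.45 ± 0.674 × 0.63 = [0.0251, 0.8749].
Exponentiate: [e^0.0251, e^0.8749] = [1.025, 2.399].

[1.025, 2.399]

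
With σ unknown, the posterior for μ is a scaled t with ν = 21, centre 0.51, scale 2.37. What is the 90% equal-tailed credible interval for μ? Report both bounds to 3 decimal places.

The t_21 distribution is symmetric; the 90% interval is 0.51 ± t·2.37 with t_{0.95,21} = 1.721.
Half-width: 1.721 × 2.37 = 4.078.
0.51 − 4.078 = -3.568; 0.51 + 4.078 = 4.588.

[-3.568, 4.588]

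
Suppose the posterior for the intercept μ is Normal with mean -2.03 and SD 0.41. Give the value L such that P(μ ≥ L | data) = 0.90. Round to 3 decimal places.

-2.555

Need L with P(μ ≥ L) = 0.90: L = -2.03 − z_{0.1}·0.41.
z = 1.282; L = -2.03 − 1.282 × 0.41 = -2.555.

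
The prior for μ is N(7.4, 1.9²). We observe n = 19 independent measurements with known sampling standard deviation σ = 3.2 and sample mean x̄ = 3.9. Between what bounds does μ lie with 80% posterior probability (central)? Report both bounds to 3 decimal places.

Posterior precision = 1/1.9² + 19/3.2² = 0.2770 + 1.8555 = 2.1325, so posterior SD = 0.6848.
Posterior mean = (7.4/1.9² + 19·3.9/3.2²) / 2.1325 = 4.3546.
Interval: 4.3546 ± 1.282 × 0.6848 → [3.477, 5.232].

[3.477, 5.232]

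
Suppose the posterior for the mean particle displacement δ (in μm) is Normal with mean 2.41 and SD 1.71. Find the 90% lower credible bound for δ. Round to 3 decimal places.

0.219

Need L with P(δ ≥ L) = 0.90: L = 2.41 − z_{0.1}·1.71.
z = 1.282; L = 2.41 − 1.282 × 1.71 = 0.219.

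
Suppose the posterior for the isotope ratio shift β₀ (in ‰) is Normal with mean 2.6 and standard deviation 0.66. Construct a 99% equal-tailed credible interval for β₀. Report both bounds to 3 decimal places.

[0.900, 4.300]

The posterior is symmetric, so the 99% equal-tailed interval is β₀ = 2.6 ± z·0.66 with z = 2.576.
Half-width: 2.576 × 0.66 = 1.700.
2.6 − 1.700 = 0.900; 2.6 + 1.700 = 4.300.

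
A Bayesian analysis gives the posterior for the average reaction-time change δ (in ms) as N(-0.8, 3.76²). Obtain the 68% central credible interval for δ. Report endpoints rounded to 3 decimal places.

The posterior is symmetric, so the 68% equal-tailed interval is δ = -0.8 ± z·3.76 with z = 0.994.
Half-width: 0.994 × 3.76 = 3.739.
-0.8 − 3.739 = -4.539; -0.8 + 3.739 = 2.939.

[-4.539, 2.939]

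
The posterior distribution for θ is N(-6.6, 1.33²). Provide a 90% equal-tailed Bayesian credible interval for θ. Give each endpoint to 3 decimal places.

[-8.788, -4.412]

The posterior is symmetric, so the 90% equal-tailed interval is θ = -6.6 ± z·1.33 with z = 1.645.
Half-width: 1.645 × 1.33 = 2.188.
-6.6 − 2.188 = -8.788; -6.6 + 2.188 = -4.412.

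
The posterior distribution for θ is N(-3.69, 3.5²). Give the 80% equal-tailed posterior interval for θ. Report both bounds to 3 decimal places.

The posterior is symmetric, so the 80% equal-tailed interval is θ = -3.69 ± z·3.5 with z = 1.282.
Half-width: 1.282 × 3.5 = 4.485.
-3.69 − 4.485 = -8.175; -3.69 + 4.485 = 0.795.

[-8.175, 0.795]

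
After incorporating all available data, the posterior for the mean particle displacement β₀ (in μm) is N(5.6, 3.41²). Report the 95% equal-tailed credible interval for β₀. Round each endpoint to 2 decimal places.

The posterior is symmetric, so the 95% equal-tailed interval is β₀ = 5.6 ± z·3.41 with z = 1.960.
Half-width: 1.960 × 3.41 = 6.68.
5.6 − 6.68 = -1.08; 5.6 + 6.68 = 12.28.

[-1.08, 12.28]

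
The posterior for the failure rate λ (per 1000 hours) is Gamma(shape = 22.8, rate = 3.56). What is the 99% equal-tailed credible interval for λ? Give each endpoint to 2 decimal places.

[3.48, 10.38]

Posterior: Gamma(shape 22.8, rate 3.56).
Equal-tailed 99% interval: Gamma(22.8, 3.56) quantiles at 0.005 and 0.995.
Posterior mean ≈ 6.40, SD ≈ 1.34; a Normal approximation gives roughly [2.95, 9.86].
Exact: lower = 3.48; upper = 10.38.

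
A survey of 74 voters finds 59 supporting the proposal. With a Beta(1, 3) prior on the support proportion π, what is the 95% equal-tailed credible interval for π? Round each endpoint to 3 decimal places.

[0.670, 0.855]

Posterior: Beta(1+59, 3+15) = Beta(60, 18).
Equal-tailed 95% interval: the 0.025 and 0.975 quantiles of Beta(60, 18).
Posterior mean ≈ 0.769, SD ≈ 0.047; a Normal approximation gives roughly [0.676, 0.862].
Exact: F⁻¹(0.025) = 0.670; F⁻¹(0.975) = 0.855.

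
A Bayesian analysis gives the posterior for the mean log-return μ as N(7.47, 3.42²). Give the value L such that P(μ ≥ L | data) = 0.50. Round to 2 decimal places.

Need L with P(μ ≥ L) = 0.50: L = 7.47 − z_{0.5}·3.42.
z = 0.000; L = 7.47 − 0.000 × 3.42 = 7.47.

7.47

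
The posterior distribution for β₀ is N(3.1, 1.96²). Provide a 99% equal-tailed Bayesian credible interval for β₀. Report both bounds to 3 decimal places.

The posterior is symmetric, so the 99% equal-tailed interval is β₀ = 3.1 ± z·1.96 with z = 2.576.
Half-width: 2.576 × 1.96 = 5.049.
3.1 − 5.049 = -1.949; 3.1 + 5.049 = 8.149.

[-1.949, 8.149]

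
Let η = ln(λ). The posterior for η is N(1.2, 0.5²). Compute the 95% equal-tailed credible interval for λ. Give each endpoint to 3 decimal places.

[1.246, 8.846]

On the log scale the 95% interval is 1.2 ± 1.960 × 0.5 = [0.2200, 2.1800].
Exponentiate: [e^0.2200, e^2.1800] = [1.246, 8.846].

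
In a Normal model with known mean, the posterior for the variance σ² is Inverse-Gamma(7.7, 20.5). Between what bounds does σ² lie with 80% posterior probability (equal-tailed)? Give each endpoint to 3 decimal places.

[1.798, 4.632]

Inverse-Gamma(7.7, 20.5) quantiles: F⁻¹(0.1) and F⁻¹(0.9).
Equivalently, 1/σ² ~ Gamma(7.7, rate = 20.5); invert its 0.9 and 0.1 quantiles.
Posterior mean ≈ 3.060, SD ≈ 1.282; a Normal approximation gives roughly [1.417, 4.702].
Exact: lower = 1.798; upper = 4.632.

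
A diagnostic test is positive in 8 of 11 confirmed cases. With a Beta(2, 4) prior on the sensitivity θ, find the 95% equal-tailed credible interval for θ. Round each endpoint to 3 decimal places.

[0.354, 0.802]

Posterior: Beta(2+8, 4+3) = Beta(10, 7).
Equal-tailed 95% interval: the 0.025 and 0.975 quantiles of Beta(10, 7).
Posterior mean ≈ 0.588, SD ≈ 0.116; a Normal approximation gives roughly [0.361, 0.816].
Exact: F⁻¹(0.025) = 0.354; F⁻¹(0.975) = 0.802.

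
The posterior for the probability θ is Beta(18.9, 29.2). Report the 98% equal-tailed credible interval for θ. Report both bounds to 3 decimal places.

[0.239, 0.559]

Posterior: Beta(18.9, 29.2).
Equal-tailed 98% interval: the 0.01 and 0.99 quantiles of Beta(18.9, 29.2).
Posterior mean ≈ 0.393, SD ≈ 0.070; a Normal approximation gives roughly [0.231, 0.555].
Exact: F⁻¹(0.01) = 0.239; F⁻¹(0.99) = 0.559.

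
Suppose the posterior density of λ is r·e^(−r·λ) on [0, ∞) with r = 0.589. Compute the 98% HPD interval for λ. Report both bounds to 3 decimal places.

The exponential density is strictly decreasing on [0, ∞), so the HPD interval is anchored at 0: [0, q] with P(λ ≤ q) = 0.98.
q = −ln(1 − 0.98) / 0.589 = 3.9120 / 0.589 = 6.642.

[0.000, 6.642]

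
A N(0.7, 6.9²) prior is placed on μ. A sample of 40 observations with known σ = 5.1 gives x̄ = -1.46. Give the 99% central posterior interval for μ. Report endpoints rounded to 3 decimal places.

Posterior precision = 1/6.9² + 40/5.1² = 0.0210 + 1.5379 = 1.5589, so posterior SD = 0.8009.
Posterior mean = (0.7/6.9² + 40·-1.46/5.1²) / 1.5589 = -1.4309.
Interval: -1.4309 ± 2.576 × 0.8009 → [-3.494, 0.632].

[-3.494, 0.632]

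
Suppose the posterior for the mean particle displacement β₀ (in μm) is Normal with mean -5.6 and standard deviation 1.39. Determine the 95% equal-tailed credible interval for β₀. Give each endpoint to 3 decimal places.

The posterior is symmetric, so the 95% equal-tailed interval is β₀ = -5.6 ± z·1.39 with z = 1.960.
Half-width: 1.960 × 1.39 = 2.724.
-5.6 − 2.724 = -8.324; -5.6 + 2.724 = -2.876.

[-8.324, -2.876]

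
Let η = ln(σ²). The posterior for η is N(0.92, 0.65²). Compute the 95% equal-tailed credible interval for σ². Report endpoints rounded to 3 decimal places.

[0.702, 8.971]

On the log scale the 95% interval is 0.92 ± 1.960 × 0.65 = [-0.3540, 2.1940].
Exponentiate: [e^-0.3540, e^2.1940] = [0.702, 8.971].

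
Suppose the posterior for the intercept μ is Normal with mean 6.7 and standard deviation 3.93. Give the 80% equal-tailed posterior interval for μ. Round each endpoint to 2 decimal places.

The posterior is symmetric, so the 80% equal-tailed interval is μ = 6.7 ± z·3.93 with z = 1.282.
Half-width: 1.282 × 3.93 = 5.04.
6.7 − 5.04 = 1.66; 6.7 + 5.04 = 11.74.

[1.66, 11.74]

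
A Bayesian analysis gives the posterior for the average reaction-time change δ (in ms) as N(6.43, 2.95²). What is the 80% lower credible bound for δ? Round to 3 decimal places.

3.947

Need L with P(δ ≥ L) = 0.80: L = 6.43 − z_{0.2}·2.95.
z = 0.842; L = 6.43 − 0.842 × 2.95 = 3.947.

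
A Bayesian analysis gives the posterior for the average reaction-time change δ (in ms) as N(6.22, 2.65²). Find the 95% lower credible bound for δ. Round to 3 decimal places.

1.861

Need L with P(δ ≥ L) = 0.95: L = 6.22 − z_{0.05}·2.65.
z = 1.645; L = 6.22 − 1.645 × 2.65 = 1.861.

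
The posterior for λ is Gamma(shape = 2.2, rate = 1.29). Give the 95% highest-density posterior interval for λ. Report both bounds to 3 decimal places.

[0.060, 3.954]

The posterior is unimodal and skewed, so the HPD interval has equal density at both endpoints and is the shortest 95% interval.
Solving f(0.060) = f(3.954) with F(3.954) − F(0.060) = 0.95 gives [0.060, 3.954].
For comparison, the equal-tailed interval is [0.238, 4.585]; the HPD is narrower and shifted toward the mode.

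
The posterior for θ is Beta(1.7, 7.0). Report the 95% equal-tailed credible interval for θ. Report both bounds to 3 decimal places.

[0.021, 0.498]

Posterior: Beta(1.7, 7.0).
Equal-tailed 95% interval: the 0.025 and 0.975 quantiles of Beta(1.7, 7.0).
Posterior mean ≈ 0.195, SD ≈ 0.127; a Normal approximation gives roughly [-0.054, 0.445].
Exact: F⁻¹(0.025) = 0.021; F⁻¹(0.975) = 0.498.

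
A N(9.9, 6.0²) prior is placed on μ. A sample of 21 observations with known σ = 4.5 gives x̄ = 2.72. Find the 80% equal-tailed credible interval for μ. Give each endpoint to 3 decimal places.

[1.665, 4.149]

Posterior precision = 1/6.0² + 21/4.5² = 0.0278 + 1.0370 = 1.0648, so posterior SD = 0.9691.
Posterior mean = (9.9/6.0² + 21·2.72/4.5²) / 1.0648 = 2.9073.
Interval: 2.9073 ± 1.282 × 0.9691 → [1.665, 4.149].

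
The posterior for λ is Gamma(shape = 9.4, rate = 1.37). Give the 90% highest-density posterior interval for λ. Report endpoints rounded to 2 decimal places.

[3.25, 10.35]

The posterior is unimodal and skewed, so the HPD interval has equal density at both endpoints and is the shortest 90% interval.
Solving f(3.25) = f(10.35) with F(10.35) − F(3.25) = 0.90 gives [3.25, 10.35].
For comparison, the equal-tailed interval is [3.64, 10.91]; the HPD is narrower and shifted toward the mode.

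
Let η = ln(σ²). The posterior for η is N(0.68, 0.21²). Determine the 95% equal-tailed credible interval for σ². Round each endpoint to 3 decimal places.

On the log scale the 95% interval is 0.68 ± 1.960 × 0.21 = [0.2684, 1.0916].
Exponentiate: [e^0.2684, e^1.0916] = [1.308, 2.979].

[1.308, 2.979]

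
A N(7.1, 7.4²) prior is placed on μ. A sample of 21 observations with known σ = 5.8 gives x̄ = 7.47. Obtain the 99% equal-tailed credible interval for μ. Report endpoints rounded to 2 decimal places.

Posterior precision = 1/7.4² + 21/5.8² = 0.0183 + 0.6243 = 0.6425, so posterior SD = 1.2475.
Posterior mean = (7.1/7.4² + 21·7.47/5.8²) / 0.6425 = 7.4595.
Interval: 7.4595 ± 2.576 × 1.2475 → [4.25, 10.67].

[4.25, 10.67]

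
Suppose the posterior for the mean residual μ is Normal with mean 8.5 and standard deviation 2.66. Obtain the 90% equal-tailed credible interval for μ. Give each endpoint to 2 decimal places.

[4.12, 12.88]

The posterior is symmetric, so the 90% equal-tailed interval is μ = 8.5 ± z·2.66 with z = 1.645.
Half-width: 1.645 × 2.66 = 4.38.
8.5 − 4.38 = 4.12; 8.5 + 4.38 = 12.88.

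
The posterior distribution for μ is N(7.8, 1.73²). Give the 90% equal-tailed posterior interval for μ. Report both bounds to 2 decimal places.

The posterior is symmetric, so the 90% equal-tailed interval is μ = 7.8 ± z·1.73 with z = 1.645.
Half-width: 1.645 × 1.73 = 2.85.
7.8 − 2.85 = 4.95; 7.8 + 2.85 = 10.65.

[4.95, 10.65]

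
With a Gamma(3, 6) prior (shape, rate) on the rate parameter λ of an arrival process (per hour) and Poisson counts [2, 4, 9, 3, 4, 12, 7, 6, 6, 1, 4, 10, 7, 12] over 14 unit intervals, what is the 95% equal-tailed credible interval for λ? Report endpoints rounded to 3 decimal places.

Posterior: Gamma(3+87, 6+14) = Gamma(90, 20) (shape, rate).
Equal-tailed 95% interval: Gamma(90, 20) quantiles at 0.025 and 0.975.
Posterior mean ≈ 4.500, SD ≈ 0.474; a Normal approximation gives roughly [3.570, 5.430].
Exact: lower = 3.619; upper = 5.476.

[3.619, 5.476]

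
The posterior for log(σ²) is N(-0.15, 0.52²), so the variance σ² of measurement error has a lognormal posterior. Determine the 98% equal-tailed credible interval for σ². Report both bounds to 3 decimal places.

[0.257, 2.886]

On the log scale the 98% interval is -0.15 ± 2.326 × 0.52 = [-1.3597, 1.0597].
Exponentiate: [e^-1.3597, e^1.0597] = [0.257, 2.886].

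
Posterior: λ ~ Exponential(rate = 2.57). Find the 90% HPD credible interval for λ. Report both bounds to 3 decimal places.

[0.000, 0.896]

The exponential density is strictly decreasing on [0, ∞), so the HPD interval is anchored at 0: [0, q] with P(λ ≤ q) = 0.90.
q = −ln(1 − 0.90) / 2.57 = 2.3026 / 2.57 = 0.896.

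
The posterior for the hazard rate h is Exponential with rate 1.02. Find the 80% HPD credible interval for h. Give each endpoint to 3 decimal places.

[0.000, 1.578]

The exponential density is strictly decreasing on [0, ∞), so the HPD interval is anchored at 0: [0, q] with P(h ≤ q) = 0.80.
q = −ln(1 − 0.80) / 1.02 = 1.6094 / 1.02 = 1.578.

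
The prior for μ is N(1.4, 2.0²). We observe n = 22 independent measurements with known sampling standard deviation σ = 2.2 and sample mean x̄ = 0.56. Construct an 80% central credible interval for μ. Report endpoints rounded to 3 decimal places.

[0.019, 1.189]

Posterior precision = 1/2.0² + 22/2.2² = 0.2500 + 4.5455 = 4.7955, so posterior SD = 0.4567.
Posterior mean = (1.4/2.0² + 22·0.56/2.2²) / 4.7955 = 0.6038.
Interval: 0.6038 ± 1.282 × 0.4567 → [0.019, 1.189].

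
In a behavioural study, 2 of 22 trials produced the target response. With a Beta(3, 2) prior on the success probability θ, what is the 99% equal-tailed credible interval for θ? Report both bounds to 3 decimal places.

[0.044, 0.410]

Posterior: Beta(3+2, 2+20) = Beta(5, 22).
Equal-tailed 99% interval: the 0.005 and 0.995 quantiles of Beta(5, 22).
Posterior mean ≈ 0.185, SD ≈ 0.073; a Normal approximation gives roughly [-0.004, 0.374].
Exact: F⁻¹(0.005) = 0.044; F⁻¹(0.995) = 0.410.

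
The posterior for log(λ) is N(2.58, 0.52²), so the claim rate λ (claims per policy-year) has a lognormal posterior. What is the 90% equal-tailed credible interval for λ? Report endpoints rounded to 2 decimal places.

[5.61, 31.04]

On the log scale the 90% interval is 2.58 ± 1.645 × 0.52 = [1.7247, 3.4353].
Exponentiate: [e^1.7247, e^3.4353] = [5.61, 31.04].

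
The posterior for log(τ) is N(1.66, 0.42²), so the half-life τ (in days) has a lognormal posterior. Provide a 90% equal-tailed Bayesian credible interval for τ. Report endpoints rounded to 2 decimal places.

On the log scale the 90% interval is 1.66 ± 1.645 × 0.42 = [0.9692, 2.3508].
Exponentiate: [e^0.9692, e^2.3508] = [2.64, 10.49].

[2.64, 10.49]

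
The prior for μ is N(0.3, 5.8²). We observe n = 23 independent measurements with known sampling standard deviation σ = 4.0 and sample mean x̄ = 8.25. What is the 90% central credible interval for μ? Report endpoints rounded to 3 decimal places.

Posterior precision = 1/5.8² + 23/4.0² = 0.0297 + 1.4375 = 1.4672, so posterior SD = 0.8256.
Posterior mean = (0.3/5.8² + 23·8.25/4.0²) / 1.4672 = 8.0889.
Interval: 8.0889 ± 1.645 × 0.8256 → [6.731, 9.447].

[6.731, 9.447]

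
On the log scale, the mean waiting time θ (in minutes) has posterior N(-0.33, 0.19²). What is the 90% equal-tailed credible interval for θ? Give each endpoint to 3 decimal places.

On the log scale the 90% interval is -0.33 ± 1.645 × 0.19 = [-0.6425, -0.0175].
Exponentiate: [e^-0.6425, e^-0.0175] = [0.526, 0.983].

[0.526, 0.983]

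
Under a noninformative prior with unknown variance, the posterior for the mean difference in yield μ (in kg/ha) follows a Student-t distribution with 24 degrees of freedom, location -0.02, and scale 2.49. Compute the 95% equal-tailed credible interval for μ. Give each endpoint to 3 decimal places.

[-5.159, 5.119]

The t_24 distribution is symmetric; the 95% interval is -0.02 ± t·2.49 with t_{0.975,24} = 2.064.
Half-width: 2.064 × 2.49 = 5.139.
-0.02 − 5.139 = -5.159; -0.02 + 5.139 = 5.119.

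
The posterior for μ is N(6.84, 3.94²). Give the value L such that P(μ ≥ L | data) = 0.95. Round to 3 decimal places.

0.359

Need L with P(μ ≥ L) = 0.95: L = 6.84 − z_{0.05}·3.94.
z = 1.645; L = 6.84 − 1.645 × 3.94 = 0.359.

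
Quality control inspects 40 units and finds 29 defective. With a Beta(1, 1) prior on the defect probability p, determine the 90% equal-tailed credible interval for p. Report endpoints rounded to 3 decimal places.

[0.595, 0.822]

Posterior: Beta(1+29, 1+11) = Beta(30, 12).
Equal-tailed 90% interval: the 0.05 and 0.95 quantiles of Beta(30, 12).
Posterior mean ≈ 0.714, SD ≈ 0.069; a Normal approximation gives roughly [0.601, 0.828].
Exact: F⁻¹(0.05) = 0.595; F⁻¹(0.95) = 0.822.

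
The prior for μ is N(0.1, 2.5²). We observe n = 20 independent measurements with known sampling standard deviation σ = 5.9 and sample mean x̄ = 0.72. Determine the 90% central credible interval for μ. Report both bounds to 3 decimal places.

[-1.334, 2.504]

Posterior precision = 1/2.5² + 20/5.9² = 0.1600 + 0.5745 = 0.7345, so posterior SD = 1.1668.
Posterior mean = (0.1/2.5² + 20·0.72/5.9²) / 0.7345 = 0.5850.
Interval: 0.5850 ± 1.645 × 1.1668 → [-1.334, 2.504].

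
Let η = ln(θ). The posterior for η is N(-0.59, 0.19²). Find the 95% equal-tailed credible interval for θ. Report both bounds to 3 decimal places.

[0.382, 0.804]

On the log scale the 95% interval is -0.59 ± 1.960 × 0.19 = [-0.9624, -0.2176].
Exponentiate: [e^-0.9624, e^-0.2176] = [0.382, 0.804].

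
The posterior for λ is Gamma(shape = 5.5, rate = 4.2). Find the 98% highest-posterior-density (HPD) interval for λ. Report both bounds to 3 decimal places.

The posterior is unimodal and skewed, so the HPD interval has equal density at both endpoints and is the shortest 98% interval.
Solving f(0.273) = f(2.748) with F(2.748) − F(0.273) = 0.98 gives [0.273, 2.748].
For comparison, the equal-tailed interval is [0.364, 2.943]; the HPD is narrower and shifted toward the mode.

[0.273, 2.748]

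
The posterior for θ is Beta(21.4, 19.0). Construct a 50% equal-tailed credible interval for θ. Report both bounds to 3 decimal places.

Posterior: Beta(21.4, 19.0).
Equal-tailed 50% interval: the 0.25 and 0.75 quantiles of Beta(21.4, 19.0).
Posterior mean ≈ 0.530, SD ≈ 0.078; a Normal approximation gives roughly [0.477, 0.582].
Exact: F⁻¹(0.25) = 0.477; F⁻¹(0.75) = 0.583.

[0.477, 0.583]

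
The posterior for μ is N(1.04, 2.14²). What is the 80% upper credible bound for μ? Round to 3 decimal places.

2.841

Need U with P(μ ≤ U) = 0.80: U = 1.04 + z_{0.2}·2.14.
z = 0.842; U = 1.04 + 0.842 × 2.14 = 2.841.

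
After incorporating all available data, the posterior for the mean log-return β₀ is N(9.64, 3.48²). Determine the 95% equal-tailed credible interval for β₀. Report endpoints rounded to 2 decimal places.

The posterior is symmetric, so the 95% equal-tailed interval is β₀ = 9.64 ± z·3.48 with z = 1.960.
Half-width: 1.960 × 3.48 = 6.82.
9.64 − 6.82 = 2.82; 9.64 + 6.82 = 16.46.

[2.82, 16.46]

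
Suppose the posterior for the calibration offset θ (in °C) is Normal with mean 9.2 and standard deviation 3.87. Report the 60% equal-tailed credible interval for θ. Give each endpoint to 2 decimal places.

The posterior is symmetric, so the 60% equal-tailed interval is θ = 9.2 ± z·3.87 with z = 0.842.
Half-width: 0.842 × 3.87 = 3.26.
9.2 − 3.26 = 5.94; 9.2 + 3.26 = 12.46.

[5.94, 12.46]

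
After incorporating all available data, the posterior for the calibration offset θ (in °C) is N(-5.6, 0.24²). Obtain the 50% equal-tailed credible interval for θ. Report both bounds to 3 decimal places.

The posterior is symmetric, so the 50% equal-tailed interval is θ = -5.6 ± z·0.24 with z = 0.674.
Half-width: 0.674 × 0.24 = 0.162.
-5.6 − 0.162 = -5.762; -5.6 + 0.162 = -5.438.

[-5.762, -5.438]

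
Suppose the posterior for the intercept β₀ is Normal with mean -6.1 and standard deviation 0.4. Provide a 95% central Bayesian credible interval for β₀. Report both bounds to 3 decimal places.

[-6.884, -5.316]

The posterior is symmetric, so the 95% equal-tailed interval is β₀ = -6.1 ± z·0.4 with z = 1.960.
Half-width: 1.960 × 0.4 = 0.784.
-6.1 − 0.784 = -6.884; -6.1 + 0.784 = -5.316.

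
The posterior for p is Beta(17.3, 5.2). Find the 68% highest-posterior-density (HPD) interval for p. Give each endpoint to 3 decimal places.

The posterior is unimodal and skewed, so the HPD interval has equal density at both endpoints and is the shortest 68% interval.
Solving f(0.701) = f(0.872) with F(0.872) − F(0.701) = 0.68 gives [0.701, 0.872].
For comparison, the equal-tailed interval is [0.681, 0.856]; the HPD is narrower and shifted toward the mode.

[0.701, 0.872]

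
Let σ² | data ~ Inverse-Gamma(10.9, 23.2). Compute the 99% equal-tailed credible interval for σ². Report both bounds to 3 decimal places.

Inverse-Gamma(10.9, 23.2) quantiles: F⁻¹(0.005) and F⁻¹(0.995).
Equivalently, 1/σ² ~ Gamma(10.9, rate = 23.2); invert its 0.995 and 0.005 quantiles.
Posterior mean ≈ 2.343, SD ≈ 0.786; a Normal approximation gives roughly [0.320, 4.367].
Exact: lower = 1.091; upper = 5.446.

[1.091, 5.446]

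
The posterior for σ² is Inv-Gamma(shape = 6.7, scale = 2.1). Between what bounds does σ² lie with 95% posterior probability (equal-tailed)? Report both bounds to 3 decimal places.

Inverse-Gamma(6.7, 2.1) quantiles: F⁻¹(0.025) and F⁻¹(0.975).
Equivalently, 1/σ² ~ Gamma(6.7, rate = 2.1); invert its 0.975 and 0.025 quantiles.
Posterior mean ≈ 0.368, SD ≈ 0.170; a Normal approximation gives roughly [0.035, 0.701].
Exact: lower = 0.166; upper = 0.799.

[0.166, 0.799]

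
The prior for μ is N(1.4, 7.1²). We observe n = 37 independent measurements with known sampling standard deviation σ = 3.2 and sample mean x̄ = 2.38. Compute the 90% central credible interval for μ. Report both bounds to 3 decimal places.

Posterior precision = 1/7.1² + 37/3.2² = 0.0198 + 3.6133 = 3.6331, so posterior SD = 0.5246.
Posterior mean = (1.4/7.1² + 37·2.38/3.2²) / 3.6331 = 2.3746.
Interval: 2.3746 ± 1.645 × 0.5246 → [1.512, 3.238].

[1.512, 3.238]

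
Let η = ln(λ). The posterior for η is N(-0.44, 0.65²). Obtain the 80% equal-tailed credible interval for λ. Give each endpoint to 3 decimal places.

[0.280, 1.481]

On the log scale the 80% interval is -0.44 ± 1.282 × 0.65 = [-1.2730, 0.3930].
Exponentiate: [e^-1.2730, e^0.3930] = [0.280, 1.481].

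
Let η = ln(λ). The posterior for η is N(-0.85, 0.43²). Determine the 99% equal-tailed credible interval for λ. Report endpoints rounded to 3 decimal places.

On the log scale the 99% interval is -0.85 ± 2.576 × 0.43 = [-1.9576, 0.2576].
Exponentiate: [e^-1.9576, e^0.2576] = [0.141, 1.294].

[0.141, 1.294]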